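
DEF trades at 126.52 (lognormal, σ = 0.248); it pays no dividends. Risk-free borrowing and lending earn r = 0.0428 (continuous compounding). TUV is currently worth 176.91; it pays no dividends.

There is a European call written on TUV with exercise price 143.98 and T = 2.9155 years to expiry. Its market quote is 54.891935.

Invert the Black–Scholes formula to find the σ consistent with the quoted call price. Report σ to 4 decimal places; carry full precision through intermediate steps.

sigma = 0.2091

At σ = 0.2091 the Black–Scholes value reproduces the quote:
σ√T = 0.2091·√2.9155 = 0.357035
d₁ = (ln(S/K) + (r+σ²/2)T) / (σ√T) = (ln(176.91/143.98) + (0.0428+0.2091²/2)·2.9155) / 0.357035 = (0.205967 + 0.188520) / 0.357035 = 1.104898
d₂ = d₁ − σ√T = 1.104898 − 0.357035 = 0.747863
e^{−rT} = 0.882688
N(d₁) = 0.865398,  N(d₂) = 0.772729
V = S·N(d₁) − K·e^{−rT}·N(d₂) = 153.097580 − 98.205645 = 54.891935 (the observed quote) — the price is monotone increasing in volatility, hence this σ is the only solution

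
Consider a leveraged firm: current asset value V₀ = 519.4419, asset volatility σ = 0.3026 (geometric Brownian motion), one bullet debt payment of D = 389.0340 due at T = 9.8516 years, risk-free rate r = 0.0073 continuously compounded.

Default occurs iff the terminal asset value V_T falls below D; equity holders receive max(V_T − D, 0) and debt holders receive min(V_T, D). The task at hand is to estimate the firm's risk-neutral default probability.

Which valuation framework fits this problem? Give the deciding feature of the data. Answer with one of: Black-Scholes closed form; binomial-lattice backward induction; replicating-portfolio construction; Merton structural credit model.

framework: Merton structural credit model

Key observation: the asked-for credit quantity lives on the firm's capital structure — asset value, asset volatility, debt face 389.0340 — which is the structural model's domain.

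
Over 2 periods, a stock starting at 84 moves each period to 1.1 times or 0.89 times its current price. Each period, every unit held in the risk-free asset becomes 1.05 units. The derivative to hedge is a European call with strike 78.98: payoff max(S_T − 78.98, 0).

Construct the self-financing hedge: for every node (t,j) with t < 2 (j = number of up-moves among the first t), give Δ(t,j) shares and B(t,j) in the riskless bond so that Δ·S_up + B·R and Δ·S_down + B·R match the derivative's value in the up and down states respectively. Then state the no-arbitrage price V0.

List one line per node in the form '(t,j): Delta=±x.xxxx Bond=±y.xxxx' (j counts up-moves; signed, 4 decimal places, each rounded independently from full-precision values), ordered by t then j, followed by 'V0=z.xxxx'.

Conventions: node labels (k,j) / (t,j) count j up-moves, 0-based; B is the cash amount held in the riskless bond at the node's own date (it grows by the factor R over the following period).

The replicating-portfolio and risk-neutral prices coincide; use p* = (1.05−0.89)/(1.1−0.89) = 0.7619 for the latter.
Payoffs at expiry: V(2,0)=0.0000, V(2,1)=3.2560, V(2,2)=22.6600
(1,0): S=74.7600. Δ = (V_up−V_dn)/(S_up−S_dn) = (3.2560−0.0000)/(82.2360−66.5364) = 0.2074. V = [p*·3.2560 + (1−p*)·0.0000]/1.05 = 2.3626. B = V − Δ·S = -13.1421.
(1,1): S=92.4000. Δ = (V_up−V_dn)/(S_up−S_dn) = (22.6600−3.2560)/(101.6400−82.2360) = 1.0000. V = [p*·22.6600 + (1−p*)·3.2560]/1.05 = 17.1810. B = V − Δ·S = -75.2190.
(0,0): S=84.0000. Δ = (V_up−V_dn)/(S_up−S_dn) = (17.1810−2.3626)/(92.4000−74.7600) = 0.8400. V = [p*·17.1810 + (1−p*)·2.3626]/1.05 = 13.0026. B = V − Δ·S = -57.5608.
Sanity check at the root: Δ(0,0)·S0 + B(0,0) reproduces V0 = 13.0026.

(0,0): Delta=0.8400 Bond=-57.5608
(1,0): Delta=0.2074 Bond=-13.1421
(1,1): Delta=1.0000 Bond=-75.2190
V0=13.0026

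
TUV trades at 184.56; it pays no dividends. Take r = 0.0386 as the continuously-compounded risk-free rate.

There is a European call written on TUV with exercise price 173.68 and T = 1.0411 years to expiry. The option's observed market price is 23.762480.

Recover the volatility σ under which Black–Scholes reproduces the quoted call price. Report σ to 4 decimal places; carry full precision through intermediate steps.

sigma = 0.1826

At σ = 0.1826 the Black–Scholes value reproduces the quote:
σ√T = 0.1826·√1.0411 = 0.186315
d₁ = (ln(S/K) + (r+σ²/2)T) / (σ√T) = (ln(184.56/173.68) + (0.0386+0.1826²/2)·1.0411) / 0.186315 = (0.060760 + 0.057543) / 0.186315 = 0.634964
d₂ = d₁ − σ√T = 0.634964 − 0.186315 = 0.448650
e^{−rT} = 0.960610
N(d₁) = 0.737274,  N(d₂) = 0.673158
V = S·N(d₁) − K·e^{−rT}·N(d₂) = 136.071309 − 112.308829 = 23.762480 (matching the quote); vega is positive throughout, so no other σ reproduces this price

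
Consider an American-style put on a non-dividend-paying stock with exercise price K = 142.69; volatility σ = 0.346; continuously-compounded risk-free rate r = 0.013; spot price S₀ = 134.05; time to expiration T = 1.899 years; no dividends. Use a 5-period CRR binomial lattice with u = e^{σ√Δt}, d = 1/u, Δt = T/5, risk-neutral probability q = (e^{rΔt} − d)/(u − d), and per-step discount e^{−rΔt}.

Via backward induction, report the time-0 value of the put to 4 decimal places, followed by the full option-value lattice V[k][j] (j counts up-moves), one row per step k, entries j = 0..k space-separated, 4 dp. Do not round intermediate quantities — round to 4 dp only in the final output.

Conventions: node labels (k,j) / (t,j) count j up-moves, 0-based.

Δt=0.37980, u=1.23767, d=0.80797, q=0.45841, disc=e^(-rΔt)=0.99507
k=5 terminal: V=max(K-S,0) → 96.5329 71.9851 34.3819 0.0000 0.0000 0.0000
k=4: j=0 S=57.1273 intr=85.5627 cont=84.8599 V=85.5627[EX]; j=1 S=87.5095 intr=55.1805 cont=54.4777 V=55.1805[EX]; j=2 S=134.0500 intr=8.6400 cont=18.5291 V=18.5291[hold]; j=3 S=205.3422 intr=0.0000 cont=0.0000 V=0.0000[hold]; j=4 S=314.5501 intr=0.0000 cont=0.0000 V=0.0000[hold]
k=3: j=0 S=70.7049 intr=71.9851 cont=71.2823 V=71.9851[EX]; j=1 S=108.3081 intr=34.3819 cont=38.1900 V=38.1900[hold]; j=2 S=165.9100 intr=0.0000 cont=9.9857 V=9.9857[hold]; j=3 S=254.1464 intr=0.0000 cont=0.0000 V=0.0000[hold]
k=2: j=0 S=87.5095 intr=55.1805 cont=56.2148 V=56.2148[hold]; j=1 S=134.0500 intr=8.6400 cont=25.1364 V=25.1364[hold]; j=2 S=205.3422 intr=0.0000 cont=5.3815 V=5.3815[hold]
k=1: j=0 S=108.3081 intr=34.3819 cont=41.7614 V=41.7614[hold]; j=1 S=165.9100 intr=0.0000 cont=16.0014 V=16.0014[hold]
k=0: j=0 S=134.0500 intr=8.6400 cont=29.8052 V=29.8052[hold]

price = 29.8052
tree:
29.8052
41.7614 16.0014
56.2148 25.1364 5.3815
71.9851 38.1900 9.9857 0.0000
85.5627 55.1805 18.5291 0.0000 0.0000
96.5329 71.9851 34.3819 0.0000 0.0000 0.0000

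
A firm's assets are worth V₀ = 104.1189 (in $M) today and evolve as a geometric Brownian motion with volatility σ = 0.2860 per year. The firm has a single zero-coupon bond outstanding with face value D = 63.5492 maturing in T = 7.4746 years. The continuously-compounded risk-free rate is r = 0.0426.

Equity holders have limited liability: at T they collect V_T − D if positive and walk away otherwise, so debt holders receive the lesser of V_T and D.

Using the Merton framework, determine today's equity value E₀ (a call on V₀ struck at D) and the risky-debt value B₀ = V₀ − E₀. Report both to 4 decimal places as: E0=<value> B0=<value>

With assets at 104.1189 and a single debt payment of 63.5492 at 7.4746 years:
d₁ = [ln(V₀/D) + (r + σ²/2)T] / (σ√T)
   = [ln(104.1189/63.5492) + (0.0426 + 0.5·0.2860²)·7.4746] / (0.2860·√7.4746)
   = [0.493719 + 0.624114] / 0.781916 = 1.429608
d₂ = d₁ − σ√T = 1.429608 − 0.781916 = 0.647692
N(d₁) = 0.923585,  N(d₂) = 0.741408,  e^(−rT) = 0.727299
E₀ = V₀·N(d₁) − D·e^(−rT)·N(d₂)
   = 104.1189·0.923585 − 63.5492·0.727299·0.741408 = 61.895355
B₀ = V₀ − E₀ = 104.1189 − 61.895355 = 42.223545

E0=61.8954 B0=42.2235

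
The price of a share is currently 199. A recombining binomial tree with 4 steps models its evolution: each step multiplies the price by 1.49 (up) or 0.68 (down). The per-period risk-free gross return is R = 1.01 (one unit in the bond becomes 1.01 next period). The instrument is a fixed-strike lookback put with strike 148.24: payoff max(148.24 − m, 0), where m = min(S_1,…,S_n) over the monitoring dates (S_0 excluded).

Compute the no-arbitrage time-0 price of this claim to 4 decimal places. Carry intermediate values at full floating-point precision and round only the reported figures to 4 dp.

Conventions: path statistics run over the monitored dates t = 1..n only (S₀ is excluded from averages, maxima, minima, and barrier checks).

price = 38.7661

Risk-neutral up-probability p* = (R−d)/(u−d) = (1.01−0.68)/(1.49−0.68) = 0.4074; the claim prices as the p*-weighted sum of path payoffs discounted by R^4.
Enumerate all 2^4 = 16 price paths (U = up ×1.49, D = down ×0.68); each path with k up-moves has probability p*^k·(1−p*)^(4−k).
DDDD: m=42.5489, payoff=105.6911, prob=0.123318
UDDD: m=93.2322, payoff=55.0078, prob=0.084781
DUDD: m=93.2322, payoff=55.0078, prob=0.084781
UUDD: m=204.2883, payoff=0.0000, prob=0.058287
DDUD: m=92.0176, payoff=56.2224, prob=0.084781
UDUD: m=201.6268, payoff=0.0000, prob=0.058287
DUUD: m=135.3200, payoff=12.9200, prob=0.058287
UUUD: m=296.5100, payoff=0.0000, prob=0.040072
DDDU: m=62.5720, payoff=85.6680, prob=0.084781
UDDU: m=137.1062, payoff=11.1338, prob=0.058287
DUDU: m=135.3200, payoff=12.9200, prob=0.058287
UUDU: m=296.5100, payoff=0.0000, prob=0.040072
DDUU: m=92.0176, payoff=56.2224, prob=0.058287
UDUU: m=201.6268, payoff=0.0000, prob=0.040072
DUUU: m=135.3200, payoff=12.9200, prob=0.040072
UUUU: m=296.5100, payoff=0.0000, prob=0.027550
Price = Σ prob·payoff / R^4 = 40.340195 / 1.040604 = 38.7661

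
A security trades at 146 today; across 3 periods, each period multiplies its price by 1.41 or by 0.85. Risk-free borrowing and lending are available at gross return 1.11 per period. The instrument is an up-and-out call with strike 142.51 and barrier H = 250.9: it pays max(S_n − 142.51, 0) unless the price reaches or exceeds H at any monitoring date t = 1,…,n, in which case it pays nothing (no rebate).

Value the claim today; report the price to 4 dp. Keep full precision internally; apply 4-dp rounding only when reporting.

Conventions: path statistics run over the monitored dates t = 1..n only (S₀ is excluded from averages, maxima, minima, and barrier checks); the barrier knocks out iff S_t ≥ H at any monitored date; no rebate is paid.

Risk-neutral up-probability p* = (R−d)/(u−d) = (1.11−0.85)/(1.41−0.85) = 0.4643; the claim prices as the p*-weighted sum of path payoffs discounted by R^3.
Enumerate all 2^3 = 8 price paths (U = up ×1.41, D = down ×0.85); each path with k up-moves has probability p*^k·(1−p*)^(3−k).
DDD: M=124.1000, payoff=0.0000, prob=0.153745
UDD: M=205.8600, payoff=6.2238, prob=0.133245
DUD: M=174.9810, payoff=6.2238, prob=0.133245
UUD: M=290.2626, payoff=0.0000, prob=0.115479
DDU: M=148.7338, payoff=6.2238, prob=0.133245
UDU: M=246.7232, payoff=104.2132, prob=0.115479
DUU: M=246.7232, payoff=104.2132, prob=0.115479
UUU: M=409.2703, payoff=0.0000, prob=0.100082
Price = Σ prob·payoff / R^3 = 26.556818 / 1.367631 = 19.4181

price = 19.4181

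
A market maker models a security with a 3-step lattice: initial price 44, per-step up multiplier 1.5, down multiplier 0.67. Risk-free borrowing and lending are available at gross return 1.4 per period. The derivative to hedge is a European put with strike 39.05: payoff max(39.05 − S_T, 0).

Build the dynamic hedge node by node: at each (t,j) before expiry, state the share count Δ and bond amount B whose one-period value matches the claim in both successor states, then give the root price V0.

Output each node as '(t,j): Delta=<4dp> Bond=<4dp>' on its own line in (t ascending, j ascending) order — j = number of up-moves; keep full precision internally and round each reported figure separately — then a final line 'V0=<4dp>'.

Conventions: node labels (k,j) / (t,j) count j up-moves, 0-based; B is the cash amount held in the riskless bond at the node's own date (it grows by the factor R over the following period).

No-arbitrage ⇒ martingale measure with p* = (R−d)/(u−d) = 0.8795.
Payoffs at expiry: V(3,0)=25.8164, V(3,1)=9.4226, V(3,2)=0.0000, V(3,3)=0.0000
  t=2,j=0: stock 19.7516 → up 29.6274 (V=9.4226), down 13.2336 (V=25.8164). Price 8.1413; hedge Δ=-1.0000, bond B=27.8929.
  t=2,j=1: stock 44.2200 → up 66.3300 (V=0.0000), down 29.6274 (V=9.4226). Price 0.8109; hedge Δ=-0.2567, bond B=12.1634.
  t=2,j=2: stock 99.0000 → up 148.5000 (V=0.0000), down 66.3300 (V=0.0000). Price 0.0000; hedge Δ=0.0000, bond B=0.0000.
  t=1,j=0: stock 29.4800 → up 44.2200 (V=0.8109), down 19.7516 (V=8.1413). Price 1.2101; hedge Δ=-0.2996, bond B=10.0418.
  t=1,j=1: stock 66.0000 → up 99.0000 (V=0.0000), down 44.2200 (V=0.8109). Price 0.0698; hedge Δ=-0.0148, bond B=1.0468.
  t=0,j=0: stock 44.0000 → up 66.0000 (V=0.0698), down 29.4800 (V=1.2101). Price 0.1480; hedge Δ=-0.0312, bond B=1.5218.
Check: Δ(0,0)·S0 + B(0,0) = 0.1480 = V0.

(0,0): Delta=-0.0312 Bond=1.5218
(1,0): Delta=-0.2996 Bond=10.0418
(1,1): Delta=-0.0148 Bond=1.0468
(2,0): Delta=-1.0000 Bond=27.8929
(2,1): Delta=-0.2567 Bond=12.1634
(2,2): Delta=0.0000 Bond=0.0000
V0=0.1480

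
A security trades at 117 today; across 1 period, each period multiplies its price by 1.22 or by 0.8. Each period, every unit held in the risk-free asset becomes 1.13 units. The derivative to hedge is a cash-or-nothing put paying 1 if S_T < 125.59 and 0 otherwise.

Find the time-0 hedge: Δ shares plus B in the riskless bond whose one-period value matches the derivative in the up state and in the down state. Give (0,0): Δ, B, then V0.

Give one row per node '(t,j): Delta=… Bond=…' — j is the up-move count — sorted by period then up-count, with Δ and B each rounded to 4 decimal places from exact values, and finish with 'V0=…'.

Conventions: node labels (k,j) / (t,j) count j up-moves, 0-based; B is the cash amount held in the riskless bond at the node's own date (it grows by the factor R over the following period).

The replicating-portfolio and risk-neutral prices coincide; use p* = (1.13−0.8)/(1.22−0.8) = 0.7857 for the latter.
Expiry values: V(1,0)=1.0000, V(1,1)=0.0000
  t=0,j=0: stock 117.0000 → up 142.7400 (V=0.0000), down 93.6000 (V=1.0000). Price 0.1896; hedge Δ=-0.0204, bond B=2.5706.
Verification: the root portfolio costs Δ(0,0)·S0 + B(0,0) = 0.1896, matching V0.

(0,0): Delta=-0.0204 Bond=2.5706
V0=0.1896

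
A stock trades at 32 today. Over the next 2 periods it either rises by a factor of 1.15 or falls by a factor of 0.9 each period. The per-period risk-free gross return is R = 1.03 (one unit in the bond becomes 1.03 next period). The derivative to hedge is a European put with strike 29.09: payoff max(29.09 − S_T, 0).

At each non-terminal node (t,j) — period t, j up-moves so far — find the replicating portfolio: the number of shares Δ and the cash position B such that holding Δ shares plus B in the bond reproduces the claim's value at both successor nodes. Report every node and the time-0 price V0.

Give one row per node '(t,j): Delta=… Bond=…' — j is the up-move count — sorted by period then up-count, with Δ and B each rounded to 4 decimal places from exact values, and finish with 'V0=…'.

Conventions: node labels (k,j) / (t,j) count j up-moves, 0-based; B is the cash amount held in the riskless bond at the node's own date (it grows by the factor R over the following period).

Risk-neutral probability p* = (R−d)/(u−d) = (1.03−0.9)/(1.15−0.9) = 0.5200.
Expiry values: V(2,0)=3.1700, V(2,1)=0.0000, V(2,2)=0.0000
  t=1,j=0: stock 28.8000 → up 33.1200 (V=0.0000), down 25.9200 (V=3.1700). Price 1.4773; hedge Δ=-0.4403, bond B=14.1573.
  t=1,j=1: stock 36.8000 → up 42.3200 (V=0.0000), down 33.1200 (V=0.0000). Price 0.0000; hedge Δ=0.0000, bond B=0.0000.
  t=0,j=0: stock 32.0000 → up 36.8000 (V=0.0000), down 28.8000 (V=1.4773). Price 0.6884; hedge Δ=-0.1847, bond B=6.5976.
Verification: the root portfolio costs Δ(0,0)·S0 + B(0,0) = 0.6884, matching V0.

(0,0): Delta=-0.1847 Bond=6.5976
(1,0): Delta=-0.4403 Bond=14.1573
(1,1): Delta=0.0000 Bond=0.0000
V0=0.6884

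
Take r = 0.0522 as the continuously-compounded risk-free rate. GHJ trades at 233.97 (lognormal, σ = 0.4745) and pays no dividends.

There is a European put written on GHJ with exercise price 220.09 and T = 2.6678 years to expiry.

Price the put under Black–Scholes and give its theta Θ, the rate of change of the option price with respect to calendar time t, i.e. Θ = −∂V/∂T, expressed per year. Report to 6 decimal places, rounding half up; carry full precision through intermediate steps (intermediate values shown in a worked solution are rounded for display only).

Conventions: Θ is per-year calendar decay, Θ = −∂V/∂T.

price = 44.936945
Θ = -5.493796

σ√T = 0.4745·√2.6678 = 0.775020
d₁ = (ln(S/K) + (r+σ²/2)T) / (σ√T) = (ln(233.97/220.09) + (0.0522+0.4745²/2)·2.6678) / 0.775020 = (0.061156 + 0.439587) / 0.775020 = 0.646104
d₂ = d₁ − σ√T = 0.646104 − 0.775020 = -0.128916
e^{−rT} = 0.870003
N(−d₁) = 0.259106,  N(−d₂) = 0.551288
Put price V = K·e^{−rT}·N(−d₂) − S·N(−d₁) = 105.559979 − 60.623034 = 44.936945
φ(d₁) = (1/√(2π))·e^{−d₁²/2} = 0.323789
Θ = −S·φ(d₁)·σ/(2√T) + r·K·e^{−rT}·N(−d₂) = −11.004027 + 5.510231 = -5.493796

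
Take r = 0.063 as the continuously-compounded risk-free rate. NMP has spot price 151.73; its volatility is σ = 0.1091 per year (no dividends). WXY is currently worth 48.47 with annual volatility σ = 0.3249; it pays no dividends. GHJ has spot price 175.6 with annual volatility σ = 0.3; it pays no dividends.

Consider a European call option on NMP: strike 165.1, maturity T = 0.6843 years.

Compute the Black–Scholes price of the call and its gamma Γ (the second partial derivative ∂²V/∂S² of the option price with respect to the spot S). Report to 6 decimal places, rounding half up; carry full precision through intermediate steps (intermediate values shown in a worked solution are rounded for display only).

σ√T = 0.1091·√0.6843 = 0.090250
d₁ = (ln(S/K) + (r+σ²/2)T) / (σ√T) = (ln(151.73/165.1) + (0.063+0.1091²/2)·0.6843) / 0.090250 = (-0.084449 + 0.047183) / 0.090250 = -0.412911
d₂ = d₁ − σ√T = -0.412911 − 0.090250 = -0.503161
e^{−rT} = 0.957805
N(d₁) = 0.339836,  N(d₂) = 0.307426
Call price V = S·N(d₁) − K·e^{−rT}·N(d₂) = 51.563308 − 48.614313 = 2.948995
φ(d₁) = (1/√(2π))·e^{−d₁²/2} = 0.366343
Γ = φ(d₁) / (S·σ·√T) = 0.026753

price = 2.948995
Γ = 0.026753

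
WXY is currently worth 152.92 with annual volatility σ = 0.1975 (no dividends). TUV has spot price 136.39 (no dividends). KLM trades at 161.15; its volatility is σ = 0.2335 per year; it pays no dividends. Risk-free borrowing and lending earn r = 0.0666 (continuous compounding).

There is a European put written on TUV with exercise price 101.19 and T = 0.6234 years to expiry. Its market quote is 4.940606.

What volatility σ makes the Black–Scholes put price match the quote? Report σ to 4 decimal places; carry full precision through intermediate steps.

At σ = 0.5042 the Black–Scholes value reproduces the quote:
σ√T = 0.5042·√0.6234 = 0.398095
d₁ = (ln(S/K) + (r+σ²/2)T) / (σ√T) = (ln(136.39/101.19) + (0.0666+0.5042²/2)·0.6234) / 0.398095 = (0.298518 + 0.120758) / 0.398095 = 1.053208
d₂ = d₁ − σ√T = 1.053208 − 0.398095 = 0.655114
e^{−rT} = 0.959332
N(−d₁) = 0.146123,  N(−d₂) = 0.256197
V = K·e^{−rT}·N(−d₂) − S·N(−d₁) = 24.870284 − 19.929678 = 4.940606 (matching the quote); vega is positive throughout, so no other σ reproduces this price

sigma = 0.5042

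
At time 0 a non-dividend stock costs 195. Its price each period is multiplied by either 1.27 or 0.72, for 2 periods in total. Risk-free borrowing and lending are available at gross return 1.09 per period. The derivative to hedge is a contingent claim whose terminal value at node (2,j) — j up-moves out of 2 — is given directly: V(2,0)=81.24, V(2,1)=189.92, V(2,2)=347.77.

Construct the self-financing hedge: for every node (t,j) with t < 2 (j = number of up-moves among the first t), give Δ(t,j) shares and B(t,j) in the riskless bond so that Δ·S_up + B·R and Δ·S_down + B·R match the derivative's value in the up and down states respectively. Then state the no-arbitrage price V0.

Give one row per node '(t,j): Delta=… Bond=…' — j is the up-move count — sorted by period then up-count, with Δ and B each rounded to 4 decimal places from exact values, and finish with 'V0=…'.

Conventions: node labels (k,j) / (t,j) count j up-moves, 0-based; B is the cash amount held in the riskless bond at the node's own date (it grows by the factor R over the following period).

(0,0): Delta=1.2126 Bond=-26.2790
(1,0): Delta=1.4074 Bond=-55.9927
(1,1): Delta=1.1589 Bond=-15.3394
V0=210.1814

Risk-neutral probability p* = (R−d)/(u−d) = (1.09−0.72)/(1.27−0.72) = 0.6727.
Expiry values: V(2,0)=81.2400, V(2,1)=189.9200, V(2,2)=347.7700
  t=1,j=0: stock 140.4000 → up 178.3080 (V=189.9200), down 101.0880 (V=81.2400). Price 141.6073; hedge Δ=1.4074, bond B=-55.9927.
  t=1,j=1: stock 247.6500 → up 314.5155 (V=347.7700), down 178.3080 (V=189.9200). Price 271.6606; hedge Δ=1.1589, bond B=-15.3394.
  t=0,j=0: stock 195.0000 → up 247.6500 (V=271.6606), down 140.4000 (V=141.6073). Price 210.1814; hedge Δ=1.2126, bond B=-26.2790.
Sanity check at the root: Δ(0,0)·S0 + B(0,0) reproduces V0 = 210.1814.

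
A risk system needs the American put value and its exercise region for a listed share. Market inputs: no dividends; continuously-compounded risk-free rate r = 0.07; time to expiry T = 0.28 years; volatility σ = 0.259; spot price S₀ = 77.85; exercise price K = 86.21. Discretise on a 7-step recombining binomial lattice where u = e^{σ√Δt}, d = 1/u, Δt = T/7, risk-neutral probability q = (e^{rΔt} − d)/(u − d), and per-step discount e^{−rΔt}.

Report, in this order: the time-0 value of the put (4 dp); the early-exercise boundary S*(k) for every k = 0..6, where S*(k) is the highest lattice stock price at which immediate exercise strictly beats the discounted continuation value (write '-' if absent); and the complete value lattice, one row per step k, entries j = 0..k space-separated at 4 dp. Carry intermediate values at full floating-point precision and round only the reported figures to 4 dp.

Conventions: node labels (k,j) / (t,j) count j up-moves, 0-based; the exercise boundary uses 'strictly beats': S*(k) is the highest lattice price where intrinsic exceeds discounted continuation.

Δt=0.04000, u=1.05317, d=0.94952, q=0.51411, disc=e^(-rΔt)=0.99720
k=7 terminal: V=max(K-S,0) → 32.0369 26.1236 19.5647 12.2900 4.2211 0.0000 0.0000 0.0000
k=6: j=0 S=57.0532 intr=29.1568 cont=28.9158 V=29.1568[EX]; j=1 S=63.2809 intr=22.9291 cont=22.6880 V=22.9291[EX]; j=2 S=70.1885 intr=16.0215 cont=15.7805 V=16.0215[EX]; j=3 S=77.8500 intr=8.3600 cont=8.1189 V=8.3600[EX]; j=4 S=86.3478 intr=0.0000 cont=2.0453 V=2.0453[hold]; j=5 S=95.7733 intr=0.0000 cont=0.0000 V=0.0000[hold]; j=6 S=106.2276 intr=0.0000 cont=0.0000 V=0.0000[hold]  S*(6)=77.8500
k=5: j=0 S=60.0864 intr=26.1236 cont=25.8825 V=26.1236[EX]; j=1 S=66.6453 intr=19.5647 cont=19.3237 V=19.5647[EX]; j=2 S=73.9200 intr=12.2900 cont=12.0489 V=12.2900[EX]; j=3 S=81.9889 intr=4.2211 cont=5.0993 V=5.0993[hold]; j=4 S=90.9385 intr=0.0000 cont=0.9910 V=0.9910[hold]; j=5 S=100.8651 intr=0.0000 cont=0.0000 V=0.0000[hold]  S*(5)=73.9200
k=4: j=0 S=63.2809 intr=22.9291 cont=22.6880 V=22.9291[EX]; j=1 S=70.1885 intr=16.0215 cont=15.7805 V=16.0215[EX]; j=2 S=77.8500 intr=8.3600 cont=8.5692 V=8.5692[hold]; j=3 S=86.3478 intr=0.0000 cont=2.9788 V=2.9788[hold]; j=4 S=95.7733 intr=0.0000 cont=0.4802 V=0.4802[hold]  S*(4)=70.1885
k=3: j=0 S=66.6453 intr=19.5647 cont=19.3237 V=19.5647[EX]; j=1 S=73.9200 intr=12.2900 cont=12.1561 V=12.2900[EX]; j=2 S=81.9889 intr=4.2211 cont=5.6792 V=5.6792[hold]; j=3 S=90.9385 intr=0.0000 cont=1.6895 V=1.6895[hold]  S*(3)=73.9200
k=2: j=0 S=70.1885 intr=16.0215 cont=15.7805 V=16.0215[EX]; j=1 S=77.8500 intr=8.3600 cont=8.8665 V=8.8665[hold]; j=2 S=86.3478 intr=0.0000 cont=3.6179 V=3.6179[hold]  S*(2)=70.1885
k=1: j=0 S=73.9200 intr=12.2900 cont=12.3086 V=12.3086[hold]; j=1 S=81.9889 intr=4.2211 cont=6.1509 V=6.1509[hold]  S*(1)=-
k=0: j=0 S=77.8500 intr=8.3600 cont=9.1173 V=9.1173[hold]  S*(0)=-

price = 9.1173
boundary = - - 70.1885 73.9200 70.1885 73.9200 77.8500
tree:
9.1173
12.3086 6.1509
16.0215 8.8665 3.6179
19.5647 12.2900 5.6792 1.6895
22.9291 16.0215 8.5692 2.9788 0.4802
26.1236 19.5647 12.2900 5.0993 0.9910 0.0000
29.1568 22.9291 16.0215 8.3600 2.0453 0.0000 0.0000
32.0369 26.1236 19.5647 12.2900 4.2211 0.0000 0.0000 0.0000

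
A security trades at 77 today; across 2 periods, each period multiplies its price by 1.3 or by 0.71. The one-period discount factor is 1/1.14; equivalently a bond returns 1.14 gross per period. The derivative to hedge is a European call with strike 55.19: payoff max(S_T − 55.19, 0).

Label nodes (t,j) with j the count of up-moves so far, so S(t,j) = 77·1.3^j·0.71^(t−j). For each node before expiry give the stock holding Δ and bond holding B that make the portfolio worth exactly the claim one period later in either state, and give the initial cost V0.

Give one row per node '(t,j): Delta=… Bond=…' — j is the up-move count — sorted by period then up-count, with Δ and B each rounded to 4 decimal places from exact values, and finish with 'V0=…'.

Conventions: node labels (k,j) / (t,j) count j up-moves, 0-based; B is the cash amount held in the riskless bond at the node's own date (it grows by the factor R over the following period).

(0,0): Delta=0.9143 Bond=-34.9383
(1,0): Delta=0.4924 Bond=-16.7641
(1,1): Delta=1.0000 Bond=-48.4123
V0=35.4597

Under the risk-neutral measure, an up-move has probability p* = (R−d)/(u−d) = 0.7288 and values discount at R = 1.14.
At maturity the claim pays: V(2,0)=0.0000, V(2,1)=15.8810, V(2,2)=74.9400
  t=1,j=0: stock 54.6700 → up 71.0710 (V=15.8810), down 38.8157 (V=0.0000). Price 10.1529; hedge Δ=0.4924, bond B=-16.7641.
  t=1,j=1: stock 100.1000 → up 130.1300 (V=74.9400), down 71.0710 (V=15.8810). Price 51.6877; hedge Δ=1.0000, bond B=-48.4123.
  t=0,j=0: stock 77.0000 → up 100.1000 (V=51.6877), down 54.6700 (V=10.1529). Price 35.4597; hedge Δ=0.9143, bond B=-34.9383.
Check: Δ(0,0)·S0 + B(0,0) = 35.4597 = V0.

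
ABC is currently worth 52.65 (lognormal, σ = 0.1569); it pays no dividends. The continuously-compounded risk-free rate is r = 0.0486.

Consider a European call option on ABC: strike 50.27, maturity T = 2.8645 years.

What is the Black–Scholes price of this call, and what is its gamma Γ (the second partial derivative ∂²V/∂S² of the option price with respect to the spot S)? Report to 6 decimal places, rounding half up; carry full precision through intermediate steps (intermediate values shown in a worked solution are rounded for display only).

price = 10.729477
Γ = 0.020199

σ√T = 0.1569·√2.8645 = 0.265551
d₁ = (ln(S/K) + (r+σ²/2)T) / (σ√T) = (ln(52.65/50.27) + (0.0486+0.1569²/2)·2.8645) / 0.265551 = (0.046258 + 0.174473) / 0.265551 = 0.831220
d₂ = d₁ − σ√T = 0.831220 − 0.265551 = 0.565669
e^{−rT} = 0.870041
N(d₁) = 0.797075,  N(d₂) = 0.714191
Call price V = S·N(d₁) − K·e^{−rT}·N(d₂) = 41.966017 − 31.236541 = 10.729477
φ(d₁) = (1/√(2π))·e^{−d₁²/2} = 0.282408
Γ = φ(d₁) / (S·σ·√T) = 0.020199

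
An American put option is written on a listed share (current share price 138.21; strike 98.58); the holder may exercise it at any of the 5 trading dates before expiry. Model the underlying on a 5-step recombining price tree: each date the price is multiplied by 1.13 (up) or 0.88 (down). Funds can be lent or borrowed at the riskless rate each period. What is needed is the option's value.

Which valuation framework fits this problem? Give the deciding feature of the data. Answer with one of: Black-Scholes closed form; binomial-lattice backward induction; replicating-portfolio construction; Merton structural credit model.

Key observation: the exercise right at every one of the 5 steps is what matters: each node needs max(98.58 − S, continuation), which only the stepwise tree valuation starting from spot 138.21 delivers.

framework: binomial-lattice backward induction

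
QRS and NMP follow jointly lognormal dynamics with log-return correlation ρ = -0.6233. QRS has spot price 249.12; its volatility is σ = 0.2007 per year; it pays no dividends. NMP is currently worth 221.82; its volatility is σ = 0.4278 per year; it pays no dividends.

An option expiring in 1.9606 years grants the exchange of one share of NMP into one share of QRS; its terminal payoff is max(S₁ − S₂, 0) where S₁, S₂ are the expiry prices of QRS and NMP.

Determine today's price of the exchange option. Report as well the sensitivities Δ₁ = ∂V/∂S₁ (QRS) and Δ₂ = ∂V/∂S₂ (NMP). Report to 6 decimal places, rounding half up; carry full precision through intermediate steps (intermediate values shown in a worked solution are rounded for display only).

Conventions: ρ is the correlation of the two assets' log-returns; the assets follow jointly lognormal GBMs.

σ_eff = √(σ₁² + σ₂² − 2ρσ₁σ₂) = √(0.2007² + 0.4278² − 2·-0.6233·0.2007·0.4278) = 0.574740
d₁ = (ln(S₁/S₂) + (q₂ − q₁ + σ_eff²/2)T) / (σ_eff√T) = (ln(249.12/221.82) + (0.0 − 0.0 + 0.165163)·1.9606) / 0.804759 = 0.546607
d₂ = d₁ − σ_eff√T = 0.546607 − 0.804759 = -0.258152
N(d₁) = 0.707676,  N(d₂) = 0.398145
V = S₁·e^{−q₁T}·N(d₁) − S₂·e^{−q₂T}·N(d₂) = 176.296153 − 88.316504 = 87.979649
Key observation: no risk-free rate is needed — with the second asset as numeraire the exchange option is a call on the ratio S₁/S₂, and r cancels out of the value.
Δ₁ = e^{−q₁T}·N(d₁) = 0.707676;  Δ₂ = −e^{−q₂T}·N(d₂) = -0.398145

exchange price = 87.979649
Δ1 = 0.707676
Δ2 = -0.398145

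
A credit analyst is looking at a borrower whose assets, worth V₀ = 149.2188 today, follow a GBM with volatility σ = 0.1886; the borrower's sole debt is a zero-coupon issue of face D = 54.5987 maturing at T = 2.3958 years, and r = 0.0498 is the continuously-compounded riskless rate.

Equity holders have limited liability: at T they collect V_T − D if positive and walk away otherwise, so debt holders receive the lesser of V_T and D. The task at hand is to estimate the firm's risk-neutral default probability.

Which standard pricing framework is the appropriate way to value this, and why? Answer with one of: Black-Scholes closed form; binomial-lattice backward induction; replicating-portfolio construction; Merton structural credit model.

Key observation: assets follow a GBM and default happens iff V_T < 54.5987; valuing claims on that split (equity as a call, risky debt as the residual) is the structural model's definition.

framework: Merton structural credit model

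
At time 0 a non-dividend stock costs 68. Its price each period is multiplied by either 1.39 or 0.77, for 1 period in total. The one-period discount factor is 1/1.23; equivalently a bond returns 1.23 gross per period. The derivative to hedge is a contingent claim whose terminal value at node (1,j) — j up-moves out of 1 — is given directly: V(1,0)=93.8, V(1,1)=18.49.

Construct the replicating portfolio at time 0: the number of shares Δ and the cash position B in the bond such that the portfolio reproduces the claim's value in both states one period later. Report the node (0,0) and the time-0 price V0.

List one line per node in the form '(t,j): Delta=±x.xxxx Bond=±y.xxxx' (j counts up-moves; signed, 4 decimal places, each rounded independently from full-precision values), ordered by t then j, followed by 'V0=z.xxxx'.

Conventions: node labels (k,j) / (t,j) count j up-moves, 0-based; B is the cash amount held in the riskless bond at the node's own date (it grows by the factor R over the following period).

No-arbitrage ⇒ martingale measure with p* = (R−d)/(u−d) = 0.7419.
At maturity the claim pays: V(1,0)=93.8000, V(1,1)=18.4900
Node (0,0) S=68.0000: V=(p*·18.4900+(1−p*)·93.8000)/1.23=30.8332; Δ=(18.4900−93.8000)/(94.5200−52.3600)=-1.7863; B=V−Δ·S=152.3009
Sanity check at the root: Δ(0,0)·S0 + B(0,0) reproduces V0 = 30.8332.

(0,0): Delta=-1.7863 Bond=152.3009
V0=30.8332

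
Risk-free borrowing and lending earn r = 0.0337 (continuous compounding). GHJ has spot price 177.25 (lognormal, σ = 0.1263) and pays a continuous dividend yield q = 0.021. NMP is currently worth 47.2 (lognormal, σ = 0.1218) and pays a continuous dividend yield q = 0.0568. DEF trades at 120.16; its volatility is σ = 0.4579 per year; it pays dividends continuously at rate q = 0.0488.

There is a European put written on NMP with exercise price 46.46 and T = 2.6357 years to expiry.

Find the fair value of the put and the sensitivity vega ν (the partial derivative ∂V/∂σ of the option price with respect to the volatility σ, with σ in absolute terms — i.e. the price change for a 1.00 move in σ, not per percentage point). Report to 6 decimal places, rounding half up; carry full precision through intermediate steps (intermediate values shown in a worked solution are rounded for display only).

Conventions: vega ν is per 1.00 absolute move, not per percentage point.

price = 4.295748
ν = 26.101329

σ√T = 0.1218·√2.6357 = 0.197740
d₁ = (ln(S/K) + (r−q+σ²/2)T) / (σ√T) = (ln(47.2/46.46) + (0.0337−0.0568+0.1218²/2)·2.6357) / 0.197740 = (0.015802 − 0.041334) / 0.197740 = -0.129118
d₂ = d₁ − σ√T = -0.129118 − 0.197740 = -0.326859
e^{−rT} = 0.915007
e^{−qT} = 0.860960
N(−d₁) = 0.551368,  N(−d₂) = 0.628113
Put price V = K·e^{−rT}·N(−d₂) − S·e^{−qT}·N(−d₁) = 26.701848 − 22.406100 = 4.295748
φ(d₁) = (1/√(2π))·e^{−d₁²/2} = 0.395631
ν = S·e^{−qT}·φ(d₁)·√T = 26.101329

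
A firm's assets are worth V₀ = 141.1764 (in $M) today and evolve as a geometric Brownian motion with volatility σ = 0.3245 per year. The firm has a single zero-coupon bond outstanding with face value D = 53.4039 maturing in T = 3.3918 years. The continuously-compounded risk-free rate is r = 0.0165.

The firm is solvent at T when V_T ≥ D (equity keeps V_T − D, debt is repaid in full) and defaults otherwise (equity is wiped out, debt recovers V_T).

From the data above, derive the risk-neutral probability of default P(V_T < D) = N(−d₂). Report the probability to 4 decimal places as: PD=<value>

PD=0.0776

Work the structural quantities from V₀ = 141.1764 against face 53.4039:
d₁ = [ln(V₀/D) + (r + σ²/2)T] / (σ√T)
   = [ln(141.1764/53.4039) + (0.0165 + 0.5·0.3245²)·3.3918] / (0.3245·√3.3918)
   = [0.972126 + 0.234543] / 0.597626 = 2.019104
d₂ = d₁ − σ√T = 2.019104 − 0.597626 = 1.421477
risk-neutral PD = N(−d₂) = N(-1.421477) = 0.077589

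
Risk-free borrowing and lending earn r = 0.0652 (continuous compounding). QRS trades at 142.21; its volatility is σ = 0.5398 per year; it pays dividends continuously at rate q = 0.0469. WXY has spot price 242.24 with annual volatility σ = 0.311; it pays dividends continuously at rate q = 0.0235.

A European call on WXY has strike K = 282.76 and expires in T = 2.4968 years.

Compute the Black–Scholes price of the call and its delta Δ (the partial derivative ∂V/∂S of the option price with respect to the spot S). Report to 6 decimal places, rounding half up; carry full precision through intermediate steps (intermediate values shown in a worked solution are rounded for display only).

price = 39.800387
Δ = 0.525061

σ√T = 0.311·√2.4968 = 0.491419
d₁ = (ln(S/K) + (r−q+σ²/2)T) / (σ√T) = (ln(242.24/282.76) + (0.0652−0.0235+0.311²/2)·2.4968) / 0.491419 = (-0.154670 + 0.224863) / 0.491419 = 0.142838
d₂ = d₁ − σ√T = 0.142838 − 0.491419 = -0.348581
e^{−rT} = 0.849768
e^{−qT} = 0.943013
N(d₁) = 0.556791,  N(d₂) = 0.363702
Call price V = S·e^{−qT}·N(d₁) − K·e^{−rT}·N(d₂) = 127.190885 − 87.390498 = 39.800387
Δ = e^{−qT}·N(d₁) = 0.525061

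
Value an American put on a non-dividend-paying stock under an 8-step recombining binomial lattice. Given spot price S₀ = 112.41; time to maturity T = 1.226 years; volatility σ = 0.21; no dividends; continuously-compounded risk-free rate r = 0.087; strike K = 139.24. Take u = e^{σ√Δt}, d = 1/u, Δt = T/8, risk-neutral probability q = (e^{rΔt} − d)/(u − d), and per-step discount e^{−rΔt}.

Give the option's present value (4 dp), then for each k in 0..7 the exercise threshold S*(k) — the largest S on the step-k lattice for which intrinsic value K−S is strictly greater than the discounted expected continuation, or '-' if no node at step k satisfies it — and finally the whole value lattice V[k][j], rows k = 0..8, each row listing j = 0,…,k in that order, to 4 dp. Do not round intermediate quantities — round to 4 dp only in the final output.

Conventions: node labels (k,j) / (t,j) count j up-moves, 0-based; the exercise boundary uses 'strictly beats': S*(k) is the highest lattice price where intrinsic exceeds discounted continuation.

price = 26.8300
boundary = 112.4100 103.5385 112.4100 122.0416 112.4100 122.0416 112.4100 122.0416
tree:
26.8300
35.7015 17.4671
43.8728 26.8300 10.5582
51.3992 35.7015 17.1984 5.6147
58.3317 43.8728 26.8300 10.0119 2.3081
64.7170 51.3992 35.7015 17.1984 4.6278 0.5480
70.5984 58.3317 43.8728 26.8300 9.0667 1.2650 0.0000
76.0156 64.7170 51.3992 35.7015 17.1984 2.9203 0.0000 0.0000
81.0053 70.5984 58.3317 43.8728 26.8300 6.7415 0.0000 0.0000 0.0000

Δt=0.15325, u=1.08568, d=0.92108, q=0.56100, disc=e^(-rΔt)=0.98676
k=8 terminal: V=max(K-S,0) → 81.0053 70.5984 58.3317 43.8728 26.8300 6.7415 0.0000 0.0000 0.0000
k=7: j=0 S=63.2244 intr=76.0156 cont=74.1715 V=76.0156[EX]; j=1 S=74.5230 intr=64.7170 cont=62.8729 V=64.7170[EX]; j=2 S=87.8408 intr=51.3992 cont=49.5551 V=51.3992[EX]; j=3 S=103.5385 intr=35.7015 cont=33.8573 V=35.7015[EX]; j=4 S=122.0416 intr=17.1984 cont=15.3543 V=17.1984[EX]; j=5 S=143.8513 intr=0.0000 cont=2.9203 V=2.9203[hold]; j=6 S=169.5585 intr=0.0000 cont=0.0000 V=0.0000[hold]; j=7 S=199.8598 intr=0.0000 cont=0.0000 V=0.0000[hold]  S*(7)=122.0416
k=6: j=0 S=68.6416 intr=70.5984 cont=68.7543 V=70.5984[EX]; j=1 S=80.9083 intr=58.3317 cont=56.4875 V=58.3317[EX]; j=2 S=95.3672 intr=43.8728 cont=42.0287 V=43.8728[EX]; j=3 S=112.4100 intr=26.8300 cont=24.9859 V=26.8300[EX]; j=4 S=132.4985 intr=6.7415 cont=9.0667 V=9.0667[hold]; j=5 S=156.1769 intr=0.0000 cont=1.2650 V=1.2650[hold]; j=6 S=184.0867 intr=0.0000 cont=0.0000 V=0.0000[hold]  S*(6)=112.4100
k=5: j=0 S=74.5230 intr=64.7170 cont=62.8729 V=64.7170[EX]; j=1 S=87.8408 intr=51.3992 cont=49.5551 V=51.3992[EX]; j=2 S=103.5385 intr=35.7015 cont=33.8573 V=35.7015[EX]; j=3 S=122.0416 intr=17.1984 cont=16.6414 V=17.1984[EX]; j=4 S=143.8513 intr=0.0000 cont=4.6278 V=4.6278[hold]; j=5 S=169.5585 intr=0.0000 cont=0.5480 V=0.5480[hold]  S*(5)=122.0416
k=4: j=0 S=80.9083 intr=58.3317 cont=56.4875 V=58.3317[EX]; j=1 S=95.3672 intr=43.8728 cont=42.0287 V=43.8728[EX]; j=2 S=112.4100 intr=26.8300 cont=24.9859 V=26.8300[EX]; j=3 S=132.4985 intr=6.7415 cont=10.0119 V=10.0119[hold]; j=4 S=156.1769 intr=0.0000 cont=2.3081 V=2.3081[hold]  S*(4)=112.4100
k=3: j=0 S=87.8408 intr=51.3992 cont=49.5551 V=51.3992[EX]; j=1 S=103.5385 intr=35.7015 cont=33.8573 V=35.7015[EX]; j=2 S=122.0416 intr=17.1984 cont=17.1647 V=17.1984[EX]; j=3 S=143.8513 intr=0.0000 cont=5.6147 V=5.6147[hold]  S*(3)=122.0416
k=2: j=0 S=95.3672 intr=43.8728 cont=42.0287 V=43.8728[EX]; j=1 S=112.4100 intr=26.8300 cont=24.9859 V=26.8300[EX]; j=2 S=132.4985 intr=6.7415 cont=10.5582 V=10.5582[hold]  S*(2)=112.4100
k=1: j=0 S=103.5385 intr=35.7015 cont=33.8573 V=35.7015[EX]; j=1 S=122.0416 intr=17.1984 cont=17.4671 V=17.4671[hold]  S*(1)=103.5385
k=0: j=0 S=112.4100 intr=26.8300 cont=25.1346 V=26.8300[EX]  S*(0)=112.4100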